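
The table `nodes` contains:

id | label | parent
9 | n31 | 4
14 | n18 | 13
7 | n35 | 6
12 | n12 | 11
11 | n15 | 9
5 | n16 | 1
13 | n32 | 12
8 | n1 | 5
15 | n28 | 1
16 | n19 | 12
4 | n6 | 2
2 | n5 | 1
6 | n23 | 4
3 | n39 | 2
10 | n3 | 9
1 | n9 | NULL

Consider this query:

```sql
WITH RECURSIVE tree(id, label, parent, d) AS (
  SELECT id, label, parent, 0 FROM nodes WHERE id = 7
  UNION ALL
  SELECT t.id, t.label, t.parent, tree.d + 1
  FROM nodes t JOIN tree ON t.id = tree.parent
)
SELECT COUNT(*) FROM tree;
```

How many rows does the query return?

5

Base: id=7 (n35), parent=6, d 0.
Iteration 1: join on id=6 -> n23 (id 6, parent=4, d 1).
Iteration 2: join on id=4 -> n6 (id 4, parent=2, d 2).
Iteration 3: join on id=2 -> n5 (id 2, parent=1, d 3).
Iteration 4: join on id=1 -> n9 (id 1, parent=NULL, d 4).
Iteration 5: parent is NULL; no match; recursion stops.
Total rows emitted: 5.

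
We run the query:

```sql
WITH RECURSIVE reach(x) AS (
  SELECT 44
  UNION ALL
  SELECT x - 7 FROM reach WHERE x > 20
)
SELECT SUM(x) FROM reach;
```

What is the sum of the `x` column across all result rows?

Base: x=44.
Iteration 1: 44 > 20 holds -> x = 44 - 7 = 37.
Iteration 2: 37 > 20 holds -> x = 37 - 7 = 30.
Iteration 3: 30 > 20 holds -> x = 30 - 7 = 23.
Iteration 4: 23 > 20 holds -> x = 23 - 7 = 16.
Iteration 5: 16 > 20 fails; recursion stops.
SUM(x) = 44 + 37 + 30 + 23 + 16 = 150.

150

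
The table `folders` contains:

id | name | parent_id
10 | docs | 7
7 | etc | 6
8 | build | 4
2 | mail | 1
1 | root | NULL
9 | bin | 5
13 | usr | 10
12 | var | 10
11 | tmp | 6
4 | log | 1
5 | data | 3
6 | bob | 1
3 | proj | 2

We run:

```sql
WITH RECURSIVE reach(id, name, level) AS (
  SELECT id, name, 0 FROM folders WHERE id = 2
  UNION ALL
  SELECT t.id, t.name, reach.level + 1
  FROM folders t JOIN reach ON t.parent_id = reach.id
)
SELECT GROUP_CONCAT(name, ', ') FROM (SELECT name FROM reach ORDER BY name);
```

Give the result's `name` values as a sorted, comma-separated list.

bin, data, mail, proj

Base: id=2 (mail) at level 0.
Iteration 1: rows with parent_id in {2} -> proj (id 3, level 1).
Iteration 2: rows with parent_id in {3} -> data (id 5, level 2).
Iteration 3: rows with parent_id in {5} -> bin (id 9, level 3).
Iteration 4: no rows with parent_id in {9}; recursion stops.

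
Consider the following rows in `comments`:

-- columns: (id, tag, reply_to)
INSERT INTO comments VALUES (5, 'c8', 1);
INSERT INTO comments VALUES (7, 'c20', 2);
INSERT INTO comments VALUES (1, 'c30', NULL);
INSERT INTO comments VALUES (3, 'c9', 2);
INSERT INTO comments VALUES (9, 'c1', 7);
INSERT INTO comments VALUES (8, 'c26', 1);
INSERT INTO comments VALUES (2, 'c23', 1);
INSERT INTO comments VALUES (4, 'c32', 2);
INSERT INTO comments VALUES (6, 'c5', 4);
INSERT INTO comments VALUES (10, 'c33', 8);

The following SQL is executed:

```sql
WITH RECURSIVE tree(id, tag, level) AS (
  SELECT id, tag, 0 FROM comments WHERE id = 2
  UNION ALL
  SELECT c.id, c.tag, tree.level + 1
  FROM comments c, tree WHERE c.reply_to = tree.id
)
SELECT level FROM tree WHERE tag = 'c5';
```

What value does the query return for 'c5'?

Base: id=2 (c23) at level 0.
Iteration 1: rows with reply_to in {2} -> c9 (id 3, level 1), c32 (id 4, level 1), c20 (id 7, level 1).
Iteration 2: rows with reply_to in {3,4,7} -> c5 (id 6, level 2), c1 (id 9, level 2).
Iteration 3: no rows with reply_to in {6,9}; recursion stops.

2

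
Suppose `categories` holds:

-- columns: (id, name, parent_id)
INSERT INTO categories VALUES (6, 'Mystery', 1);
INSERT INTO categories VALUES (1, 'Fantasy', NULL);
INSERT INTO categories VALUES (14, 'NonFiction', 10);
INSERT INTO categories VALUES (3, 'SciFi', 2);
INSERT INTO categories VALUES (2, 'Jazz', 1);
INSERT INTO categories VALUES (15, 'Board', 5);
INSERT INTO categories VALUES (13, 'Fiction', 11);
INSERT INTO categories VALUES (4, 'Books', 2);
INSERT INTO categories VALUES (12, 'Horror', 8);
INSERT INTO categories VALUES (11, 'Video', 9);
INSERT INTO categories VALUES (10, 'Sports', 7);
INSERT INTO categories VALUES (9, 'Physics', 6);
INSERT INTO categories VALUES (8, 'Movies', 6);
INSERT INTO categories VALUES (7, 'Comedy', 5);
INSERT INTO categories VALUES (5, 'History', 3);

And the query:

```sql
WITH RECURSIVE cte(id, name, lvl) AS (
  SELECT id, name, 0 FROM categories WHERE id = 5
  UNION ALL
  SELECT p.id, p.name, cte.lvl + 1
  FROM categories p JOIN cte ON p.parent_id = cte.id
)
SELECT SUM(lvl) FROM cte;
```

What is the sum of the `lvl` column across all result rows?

7

Base: id=5 (History) at lvl 0.
Iteration 1: rows with parent_id in {5} -> Comedy (id 7, lvl 1), Board (id 15, lvl 1).
Iteration 2: rows with parent_id in {7,15} -> Sports (id 10, lvl 2).
Iteration 3: rows with parent_id in {10} -> NonFiction (id 14, lvl 3).
Iteration 4: no rows with parent_id in {14}; recursion stops.
SUM(lvl) = 0 + 1 + 1 + 2 + 3 = 7.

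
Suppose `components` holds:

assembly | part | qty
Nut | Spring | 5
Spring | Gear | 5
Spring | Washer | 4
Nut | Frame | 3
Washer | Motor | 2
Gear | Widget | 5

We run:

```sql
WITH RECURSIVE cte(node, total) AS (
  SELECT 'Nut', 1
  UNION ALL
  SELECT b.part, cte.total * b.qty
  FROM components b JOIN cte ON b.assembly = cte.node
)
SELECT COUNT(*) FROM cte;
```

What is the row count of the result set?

Base: (Nut, total=1).
Iteration 1: components of {Nut} -> Frame = 1*3 = 3, Spring = 1*5 = 5.
Iteration 2: components of {Frame,Spring} -> Gear = 5*5 = 25, Washer = 5*4 = 20.
Iteration 3: components of {Gear,Washer} -> Motor = 20*2 = 40, Widget = 25*5 = 125.
Iteration 4: no further components; recursion stops.
Total rows emitted: 7.

7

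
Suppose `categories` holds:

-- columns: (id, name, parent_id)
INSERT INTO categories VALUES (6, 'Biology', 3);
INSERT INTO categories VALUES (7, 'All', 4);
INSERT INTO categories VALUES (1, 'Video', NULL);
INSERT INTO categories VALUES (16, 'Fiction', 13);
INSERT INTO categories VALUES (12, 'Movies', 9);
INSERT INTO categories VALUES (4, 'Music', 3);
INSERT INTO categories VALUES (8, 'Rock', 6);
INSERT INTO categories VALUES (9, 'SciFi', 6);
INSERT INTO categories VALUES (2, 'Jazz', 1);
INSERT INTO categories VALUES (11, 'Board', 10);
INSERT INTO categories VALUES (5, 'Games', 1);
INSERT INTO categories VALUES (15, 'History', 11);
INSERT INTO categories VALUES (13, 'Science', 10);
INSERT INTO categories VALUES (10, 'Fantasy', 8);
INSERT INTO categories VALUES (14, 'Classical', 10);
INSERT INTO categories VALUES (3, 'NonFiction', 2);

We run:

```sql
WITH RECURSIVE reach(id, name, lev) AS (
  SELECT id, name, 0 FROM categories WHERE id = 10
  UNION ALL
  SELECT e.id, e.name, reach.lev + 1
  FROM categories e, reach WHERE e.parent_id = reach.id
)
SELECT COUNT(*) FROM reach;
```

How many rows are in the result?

Base: id=10 (Fantasy) at lev 0.
Iteration 1: rows with parent_id in {10} -> Board (id 11, lev 1), Science (id 13, lev 1), Classical (id 14, lev 1).
Iteration 2: rows with parent_id in {11,13,14} -> History (id 15, lev 2), Fiction (id 16, lev 2).
Iteration 3: no rows with parent_id in {15,16}; recursion stops.
Total rows emitted: 6.

6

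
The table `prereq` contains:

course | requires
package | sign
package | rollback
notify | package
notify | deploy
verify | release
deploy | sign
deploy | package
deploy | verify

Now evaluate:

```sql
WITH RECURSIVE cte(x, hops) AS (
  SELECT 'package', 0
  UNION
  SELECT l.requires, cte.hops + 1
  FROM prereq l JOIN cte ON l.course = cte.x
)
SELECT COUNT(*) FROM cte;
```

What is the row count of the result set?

Base: (package, hops=0).
Iteration 1: edges from {package} -> (rollback, hops=1), (sign, hops=1).
Iteration 2: no outgoing edges from {rollback,sign}; recursion stops.
Total rows emitted: 3.

3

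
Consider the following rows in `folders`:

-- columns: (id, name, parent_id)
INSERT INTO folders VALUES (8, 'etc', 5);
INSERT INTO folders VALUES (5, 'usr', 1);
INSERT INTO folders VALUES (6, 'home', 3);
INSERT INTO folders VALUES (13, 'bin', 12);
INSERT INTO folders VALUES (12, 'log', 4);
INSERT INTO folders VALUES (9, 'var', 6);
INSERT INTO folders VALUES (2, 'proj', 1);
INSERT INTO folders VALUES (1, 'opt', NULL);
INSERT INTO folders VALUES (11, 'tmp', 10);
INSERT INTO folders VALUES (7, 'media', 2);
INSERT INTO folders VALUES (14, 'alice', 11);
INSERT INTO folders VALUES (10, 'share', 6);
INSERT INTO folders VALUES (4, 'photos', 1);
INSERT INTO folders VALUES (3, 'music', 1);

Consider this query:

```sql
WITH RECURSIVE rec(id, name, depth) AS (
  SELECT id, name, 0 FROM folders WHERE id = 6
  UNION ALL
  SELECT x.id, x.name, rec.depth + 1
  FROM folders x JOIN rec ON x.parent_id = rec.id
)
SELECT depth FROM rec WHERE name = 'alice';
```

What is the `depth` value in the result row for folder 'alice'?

Base: id=6 (home) at depth 0.
Iteration 1: rows with parent_id in {6} -> var (id 9, depth 1), share (id 10, depth 1).
Iteration 2: rows with parent_id in {9,10} -> tmp (id 11, depth 2).
Iteration 3: rows with parent_id in {11} -> alice (id 14, depth 3).
Iteration 4: no rows with parent_id in {14}; recursion stops.

3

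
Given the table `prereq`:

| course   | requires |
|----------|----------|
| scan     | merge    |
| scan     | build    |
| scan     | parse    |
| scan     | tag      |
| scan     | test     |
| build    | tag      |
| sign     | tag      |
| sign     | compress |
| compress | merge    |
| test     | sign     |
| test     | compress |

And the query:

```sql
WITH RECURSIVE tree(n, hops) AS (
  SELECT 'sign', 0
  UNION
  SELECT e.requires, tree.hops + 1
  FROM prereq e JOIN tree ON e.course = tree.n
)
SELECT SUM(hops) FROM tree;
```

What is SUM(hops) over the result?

Base: (sign, hops=0).
Iteration 1: edges from {sign} -> (compress, hops=1), (tag, hops=1).
Iteration 2: edges from {compress,tag} -> (merge, hops=2).
Iteration 3: no outgoing edges from {merge}; recursion stops.
SUM(hops) = 0 + 1 + 1 + 2 = 4.

4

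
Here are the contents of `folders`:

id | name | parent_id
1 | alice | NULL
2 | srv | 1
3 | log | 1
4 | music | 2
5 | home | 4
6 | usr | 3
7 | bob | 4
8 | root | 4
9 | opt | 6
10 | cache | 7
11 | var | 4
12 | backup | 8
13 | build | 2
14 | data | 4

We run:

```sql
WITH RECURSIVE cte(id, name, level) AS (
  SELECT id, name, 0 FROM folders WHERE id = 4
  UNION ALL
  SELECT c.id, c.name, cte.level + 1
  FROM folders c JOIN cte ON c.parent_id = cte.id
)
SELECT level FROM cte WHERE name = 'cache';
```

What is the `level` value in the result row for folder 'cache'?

Base: id=4 (music) at level 0.
Iteration 1: rows with parent_id in {4} -> home (id 5, level 1), bob (id 7, level 1), root (id 8, level 1), var (id 11, level 1), data (id 14, level 1).
Iteration 2: rows with parent_id in {5,7,8,11,14} -> cache (id 10, level 2), backup (id 12, level 2).
Iteration 3: no rows with parent_id in {10,12}; recursion stops.

2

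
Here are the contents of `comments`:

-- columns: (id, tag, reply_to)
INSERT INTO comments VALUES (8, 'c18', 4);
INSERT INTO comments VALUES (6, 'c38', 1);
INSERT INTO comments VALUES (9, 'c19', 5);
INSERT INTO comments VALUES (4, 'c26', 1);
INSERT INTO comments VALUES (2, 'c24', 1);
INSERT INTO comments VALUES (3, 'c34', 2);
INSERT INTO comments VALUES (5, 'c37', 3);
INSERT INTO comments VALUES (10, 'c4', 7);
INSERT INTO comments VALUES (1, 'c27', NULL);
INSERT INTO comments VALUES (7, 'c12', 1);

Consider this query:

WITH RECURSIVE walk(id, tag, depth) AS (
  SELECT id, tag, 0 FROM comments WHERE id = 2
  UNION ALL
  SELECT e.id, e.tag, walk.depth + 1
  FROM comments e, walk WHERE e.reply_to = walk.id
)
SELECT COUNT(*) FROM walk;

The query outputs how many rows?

4

Base: id=2 (c24) at depth 0.
Iteration 1: rows with reply_to in {2} -> c34 (id 3, depth 1).
Iteration 2: rows with reply_to in {3} -> c37 (id 5, depth 2).
Iteration 3: rows with reply_to in {5} -> c19 (id 9, depth 3).
Iteration 4: no rows with reply_to in {9}; recursion stops.
Total rows emitted: 4.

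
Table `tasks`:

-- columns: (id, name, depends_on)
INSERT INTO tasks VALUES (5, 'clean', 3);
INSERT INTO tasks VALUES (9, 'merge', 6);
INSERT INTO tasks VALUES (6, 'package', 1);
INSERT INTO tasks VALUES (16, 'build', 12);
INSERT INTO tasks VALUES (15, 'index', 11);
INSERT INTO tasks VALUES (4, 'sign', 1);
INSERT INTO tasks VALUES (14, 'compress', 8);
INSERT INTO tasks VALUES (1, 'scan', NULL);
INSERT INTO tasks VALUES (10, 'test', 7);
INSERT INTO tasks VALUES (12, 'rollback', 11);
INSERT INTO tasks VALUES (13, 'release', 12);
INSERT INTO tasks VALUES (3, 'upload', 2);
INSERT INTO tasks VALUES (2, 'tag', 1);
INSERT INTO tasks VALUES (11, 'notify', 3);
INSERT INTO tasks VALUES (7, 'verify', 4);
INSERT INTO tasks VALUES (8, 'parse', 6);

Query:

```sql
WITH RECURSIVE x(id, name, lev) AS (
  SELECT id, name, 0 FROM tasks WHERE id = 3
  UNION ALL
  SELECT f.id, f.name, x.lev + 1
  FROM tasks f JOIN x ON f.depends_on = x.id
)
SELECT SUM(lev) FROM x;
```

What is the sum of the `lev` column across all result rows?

Base: id=3 (upload) at lev 0.
Iteration 1: rows with depends_on in {3} -> clean (id 5, lev 1), notify (id 11, lev 1).
Iteration 2: rows with depends_on in {5,11} -> rollback (id 12, lev 2), index (id 15, lev 2).
Iteration 3: rows with depends_on in {12,15} -> release (id 13, lev 3), build (id 16, lev 3).
Iteration 4: no rows with depends_on in {13,16}; recursion stops.
SUM(lev) = 0 + 1 + 1 + 2 + 2 + 3 + 3 = 12.

12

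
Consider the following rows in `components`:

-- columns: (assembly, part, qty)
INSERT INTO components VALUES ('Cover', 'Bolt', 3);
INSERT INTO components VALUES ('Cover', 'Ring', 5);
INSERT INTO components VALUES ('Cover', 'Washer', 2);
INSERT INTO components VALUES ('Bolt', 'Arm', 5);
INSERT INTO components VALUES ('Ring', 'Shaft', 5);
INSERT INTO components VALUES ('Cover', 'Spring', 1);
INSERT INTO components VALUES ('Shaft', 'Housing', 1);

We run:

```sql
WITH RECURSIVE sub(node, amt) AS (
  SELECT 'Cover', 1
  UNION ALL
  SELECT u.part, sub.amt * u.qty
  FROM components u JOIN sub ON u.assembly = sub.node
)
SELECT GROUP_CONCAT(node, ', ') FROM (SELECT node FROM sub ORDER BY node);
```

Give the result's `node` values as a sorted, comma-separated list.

Arm, Bolt, Cover, Housing, Ring, Shaft, Spring, Washer

Base: (Cover, amt=1).
Iteration 1: components of {Cover} -> Bolt = 1*3 = 3, Ring = 1*5 = 5, Spring = 1*1 = 1, Washer = 1*2 = 2.
Iteration 2: components of {Bolt,Ring,Spring,Washer} -> Arm = 3*5 = 15, Shaft = 5*5 = 25.
Iteration 3: components of {Arm,Shaft} -> Housing = 25*1 = 25.
Iteration 4: no further components; recursion stops.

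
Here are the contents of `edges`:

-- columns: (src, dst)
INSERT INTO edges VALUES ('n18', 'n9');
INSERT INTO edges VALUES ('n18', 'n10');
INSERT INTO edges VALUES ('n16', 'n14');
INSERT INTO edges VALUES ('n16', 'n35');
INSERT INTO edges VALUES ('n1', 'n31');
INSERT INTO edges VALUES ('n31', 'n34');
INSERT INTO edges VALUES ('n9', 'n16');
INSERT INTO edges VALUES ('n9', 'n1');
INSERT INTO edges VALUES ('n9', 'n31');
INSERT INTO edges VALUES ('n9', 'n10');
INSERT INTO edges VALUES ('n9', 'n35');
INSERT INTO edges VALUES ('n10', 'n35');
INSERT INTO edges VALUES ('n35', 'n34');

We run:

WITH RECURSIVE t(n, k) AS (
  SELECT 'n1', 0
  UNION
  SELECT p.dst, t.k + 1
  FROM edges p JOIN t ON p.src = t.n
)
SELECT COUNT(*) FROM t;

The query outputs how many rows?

3

Base: (n1, k=0).
Iteration 1: edges from {n1} -> (n31, k=1).
Iteration 2: edges from {n31} -> (n34, k=2).
Iteration 3: no outgoing edges from {n34}; recursion stops.
Total rows emitted: 3.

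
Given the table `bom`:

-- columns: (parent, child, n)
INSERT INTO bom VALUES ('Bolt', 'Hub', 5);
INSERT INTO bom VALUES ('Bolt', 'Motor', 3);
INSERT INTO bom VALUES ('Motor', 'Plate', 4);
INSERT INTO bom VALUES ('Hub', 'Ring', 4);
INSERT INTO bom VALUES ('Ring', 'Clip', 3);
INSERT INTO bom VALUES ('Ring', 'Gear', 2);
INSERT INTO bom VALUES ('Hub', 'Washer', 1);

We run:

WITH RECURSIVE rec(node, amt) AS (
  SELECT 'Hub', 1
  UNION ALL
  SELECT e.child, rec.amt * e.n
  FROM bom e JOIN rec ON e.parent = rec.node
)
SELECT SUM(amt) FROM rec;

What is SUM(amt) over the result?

Base: (Hub, amt=1).
Iteration 1: components of {Hub} -> Ring = 1*4 = 4, Washer = 1*1 = 1.
Iteration 2: components of {Ring,Washer} -> Clip = 4*3 = 12, Gear = 4*2 = 8.
Iteration 3: no further components; recursion stops.
SUM(amt) = 1 + 4 + 1 + 12 + 8 = 26.

26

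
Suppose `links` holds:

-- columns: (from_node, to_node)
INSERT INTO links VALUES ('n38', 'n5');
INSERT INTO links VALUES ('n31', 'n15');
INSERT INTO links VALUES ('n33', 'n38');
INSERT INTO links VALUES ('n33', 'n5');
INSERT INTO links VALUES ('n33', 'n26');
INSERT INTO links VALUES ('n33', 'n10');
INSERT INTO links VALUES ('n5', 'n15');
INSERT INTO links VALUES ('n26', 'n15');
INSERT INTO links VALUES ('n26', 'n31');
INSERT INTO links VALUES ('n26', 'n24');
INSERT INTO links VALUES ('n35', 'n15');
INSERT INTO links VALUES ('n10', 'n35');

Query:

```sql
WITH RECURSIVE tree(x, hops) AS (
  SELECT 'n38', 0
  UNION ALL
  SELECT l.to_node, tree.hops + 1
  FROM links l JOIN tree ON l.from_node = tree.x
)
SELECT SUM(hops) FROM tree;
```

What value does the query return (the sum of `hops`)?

3

Base: (n38, hops=0).
Iteration 1: edges from {n38} -> (n5, hops=1).
Iteration 2: edges from {n5} -> (n15, hops=2).
Iteration 3: no outgoing edges from {n15}; recursion stops.
SUM(hops) = 0 + 1 + 2 = 3.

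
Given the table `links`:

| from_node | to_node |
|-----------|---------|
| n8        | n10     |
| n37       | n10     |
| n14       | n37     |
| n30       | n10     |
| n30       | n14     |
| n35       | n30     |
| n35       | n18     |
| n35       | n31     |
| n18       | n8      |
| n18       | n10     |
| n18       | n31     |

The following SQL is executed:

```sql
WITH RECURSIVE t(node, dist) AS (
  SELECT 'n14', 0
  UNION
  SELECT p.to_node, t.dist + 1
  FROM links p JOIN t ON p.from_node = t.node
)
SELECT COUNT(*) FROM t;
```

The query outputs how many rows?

Base: (n14, dist=0).
Iteration 1: edges from {n14} -> (n37, dist=1).
Iteration 2: edges from {n37} -> (n10, dist=2).
Iteration 3: no outgoing edges from {n10}; recursion stops.
Total rows emitted: 3.

3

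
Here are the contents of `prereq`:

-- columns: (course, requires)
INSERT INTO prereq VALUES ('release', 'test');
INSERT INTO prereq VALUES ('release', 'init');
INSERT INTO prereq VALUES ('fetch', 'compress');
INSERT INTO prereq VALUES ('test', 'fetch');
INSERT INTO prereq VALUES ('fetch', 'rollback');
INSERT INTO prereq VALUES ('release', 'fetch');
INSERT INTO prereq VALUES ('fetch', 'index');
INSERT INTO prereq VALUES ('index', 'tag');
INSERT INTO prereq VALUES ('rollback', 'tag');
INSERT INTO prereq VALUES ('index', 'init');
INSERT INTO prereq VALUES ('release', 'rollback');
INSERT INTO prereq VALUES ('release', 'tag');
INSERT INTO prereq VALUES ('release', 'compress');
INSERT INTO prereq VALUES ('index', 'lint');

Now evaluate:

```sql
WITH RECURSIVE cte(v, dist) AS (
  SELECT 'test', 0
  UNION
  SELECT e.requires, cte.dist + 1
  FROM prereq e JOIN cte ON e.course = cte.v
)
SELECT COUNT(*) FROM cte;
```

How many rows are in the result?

8

Base: (test, dist=0).
Iteration 1: edges from {test} -> (fetch, dist=1).
Iteration 2: edges from {fetch} -> (compress, dist=2), (index, dist=2), (rollback, dist=2).
Iteration 3: edges from {compress,index,rollback} -> (init, dist=3), (lint, dist=3), (tag, dist=3). [UNION drops 1 duplicate row(s)]
Iteration 4: no outgoing edges from {init,lint,tag}; recursion stops.
Total rows emitted: 8.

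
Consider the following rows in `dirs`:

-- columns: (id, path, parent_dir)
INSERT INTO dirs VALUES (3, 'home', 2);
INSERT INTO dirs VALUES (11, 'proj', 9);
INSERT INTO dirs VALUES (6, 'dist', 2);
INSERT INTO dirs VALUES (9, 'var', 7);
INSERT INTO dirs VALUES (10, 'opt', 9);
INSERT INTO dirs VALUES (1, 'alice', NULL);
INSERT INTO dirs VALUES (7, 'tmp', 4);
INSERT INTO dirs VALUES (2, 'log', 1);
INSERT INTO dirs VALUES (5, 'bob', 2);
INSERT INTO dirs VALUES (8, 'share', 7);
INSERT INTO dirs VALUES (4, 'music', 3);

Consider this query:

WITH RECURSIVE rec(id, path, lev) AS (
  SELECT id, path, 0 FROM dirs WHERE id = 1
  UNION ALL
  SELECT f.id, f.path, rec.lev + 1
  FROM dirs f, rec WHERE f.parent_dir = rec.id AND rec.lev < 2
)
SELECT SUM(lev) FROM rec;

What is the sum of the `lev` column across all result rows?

7

Base: id=1 (alice) at lev 0.
Iteration 1: rows with parent_dir in {1} -> log (id 2, lev 1).
Iteration 2: rows with parent_dir in {2} -> home (id 3, lev 2), bob (id 5, lev 2), dist (id 6, lev 2).
Iteration 3: lev < 2 fails for all current rows; recursion stops.
SUM(lev) = 0 + 1 + 2 + 2 + 2 = 7.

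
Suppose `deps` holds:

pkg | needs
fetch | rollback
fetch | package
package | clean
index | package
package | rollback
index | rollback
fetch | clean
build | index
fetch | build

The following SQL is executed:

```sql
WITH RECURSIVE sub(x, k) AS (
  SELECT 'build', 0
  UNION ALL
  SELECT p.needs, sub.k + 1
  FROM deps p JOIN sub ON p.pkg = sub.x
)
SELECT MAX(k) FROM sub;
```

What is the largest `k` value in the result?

3

Base: (build, k=0).
Iteration 1: edges from {build} -> (index, k=1).
Iteration 2: edges from {index} -> (package, k=2), (rollback, k=2).
Iteration 3: edges from {package,rollback} -> (clean, k=3), (rollback, k=3).
Iteration 4: no outgoing edges from {clean,rollback}; recursion stops.
k values: 0, 1, 2, 2, 3, 3; the maximum is 3.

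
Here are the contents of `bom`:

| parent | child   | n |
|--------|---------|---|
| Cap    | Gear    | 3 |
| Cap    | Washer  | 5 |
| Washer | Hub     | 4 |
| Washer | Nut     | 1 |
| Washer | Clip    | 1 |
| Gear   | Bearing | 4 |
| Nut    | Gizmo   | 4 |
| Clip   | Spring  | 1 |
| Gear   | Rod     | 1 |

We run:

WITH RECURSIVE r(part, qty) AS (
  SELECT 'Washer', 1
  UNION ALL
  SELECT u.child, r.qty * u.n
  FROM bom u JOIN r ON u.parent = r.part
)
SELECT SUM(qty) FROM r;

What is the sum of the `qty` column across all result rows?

12

Base: (Washer, qty=1).
Iteration 1: components of {Washer} -> Clip = 1*1 = 1, Hub = 1*4 = 4, Nut = 1*1 = 1.
Iteration 2: components of {Clip,Hub,Nut} -> Gizmo = 1*4 = 4, Spring = 1*1 = 1.
Iteration 3: no further components; recursion stops.
SUM(qty) = 1 + 4 + 1 + 1 + 4 + 1 = 12.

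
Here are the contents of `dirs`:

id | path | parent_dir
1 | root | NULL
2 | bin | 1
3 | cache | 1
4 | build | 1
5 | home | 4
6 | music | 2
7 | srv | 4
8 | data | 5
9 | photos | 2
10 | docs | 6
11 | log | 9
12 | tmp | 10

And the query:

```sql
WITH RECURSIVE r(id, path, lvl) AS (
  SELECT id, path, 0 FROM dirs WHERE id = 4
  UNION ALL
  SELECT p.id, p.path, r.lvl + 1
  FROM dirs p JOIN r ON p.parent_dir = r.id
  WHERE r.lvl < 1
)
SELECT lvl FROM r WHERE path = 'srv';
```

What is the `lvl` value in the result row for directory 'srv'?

Base: id=4 (build) at lvl 0.
Iteration 1: rows with parent_dir in {4} -> home (id 5, lvl 1), srv (id 7, lvl 1).
Iteration 2: lvl < 1 fails for all current rows; recursion stops.

1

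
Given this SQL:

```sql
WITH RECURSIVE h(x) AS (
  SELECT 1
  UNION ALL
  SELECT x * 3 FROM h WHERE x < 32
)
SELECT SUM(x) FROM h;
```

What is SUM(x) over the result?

121

Base: x=1.
Iteration 1: 1 < 32 holds -> x = 1 * 3 = 3.
Iteration 2: 3 < 32 holds -> x = 3 * 3 = 9.
Iteration 3: 9 < 32 holds -> x = 9 * 3 = 27.
Iteration 4: 27 < 32 holds -> x = 27 * 3 = 81.
Iteration 5: 81 < 32 fails; recursion stops.
SUM(x) = 1 + 3 + 9 + 27 + 81 = 121.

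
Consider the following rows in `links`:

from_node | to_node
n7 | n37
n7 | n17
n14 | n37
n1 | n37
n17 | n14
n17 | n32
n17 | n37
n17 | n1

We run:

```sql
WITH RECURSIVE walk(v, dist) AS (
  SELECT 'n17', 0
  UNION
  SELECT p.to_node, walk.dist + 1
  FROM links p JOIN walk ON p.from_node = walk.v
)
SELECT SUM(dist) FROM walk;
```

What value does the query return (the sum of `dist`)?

6

Base: (n17, dist=0).
Iteration 1: edges from {n17} -> (n1, dist=1), (n14, dist=1), (n32, dist=1), (n37, dist=1).
Iteration 2: edges from {n1,n14,n32,n37} -> (n37, dist=2). [UNION drops 1 duplicate row(s)]
Iteration 3: no outgoing edges from {n37}; recursion stops.
SUM(dist) = 0 + 1 + 1 + 1 + 1 + 2 = 6.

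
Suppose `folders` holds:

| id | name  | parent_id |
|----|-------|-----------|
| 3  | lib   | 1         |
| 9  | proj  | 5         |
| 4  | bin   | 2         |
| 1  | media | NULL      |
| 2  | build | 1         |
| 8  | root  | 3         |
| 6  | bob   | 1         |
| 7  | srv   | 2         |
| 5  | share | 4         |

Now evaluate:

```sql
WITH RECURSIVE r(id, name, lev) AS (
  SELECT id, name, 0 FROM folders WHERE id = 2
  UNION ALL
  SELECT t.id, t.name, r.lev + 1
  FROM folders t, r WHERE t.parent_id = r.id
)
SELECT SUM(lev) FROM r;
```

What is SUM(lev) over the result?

7

Base: id=2 (build) at lev 0.
Iteration 1: rows with parent_id in {2} -> bin (id 4, lev 1), srv (id 7, lev 1).
Iteration 2: rows with parent_id in {4,7} -> share (id 5, lev 2).
Iteration 3: rows with parent_id in {5} -> proj (id 9, lev 3).
Iteration 4: no rows with parent_id in {9}; recursion stops.
SUM(lev) = 0 + 1 + 1 + 2 + 3 = 7.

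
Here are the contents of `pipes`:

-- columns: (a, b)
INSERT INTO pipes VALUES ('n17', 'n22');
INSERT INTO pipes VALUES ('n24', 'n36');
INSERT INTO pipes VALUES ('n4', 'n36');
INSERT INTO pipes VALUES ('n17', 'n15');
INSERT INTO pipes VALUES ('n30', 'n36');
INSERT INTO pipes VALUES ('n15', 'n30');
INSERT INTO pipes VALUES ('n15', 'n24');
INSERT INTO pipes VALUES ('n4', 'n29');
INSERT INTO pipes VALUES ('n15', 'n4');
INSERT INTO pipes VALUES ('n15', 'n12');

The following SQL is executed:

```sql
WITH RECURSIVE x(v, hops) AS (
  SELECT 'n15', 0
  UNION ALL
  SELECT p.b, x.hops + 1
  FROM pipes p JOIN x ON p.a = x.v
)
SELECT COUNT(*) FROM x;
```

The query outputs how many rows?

Base: (n15, hops=0).
Iteration 1: edges from {n15} -> (n12, hops=1), (n24, hops=1), (n30, hops=1), (n4, hops=1).
Iteration 2: edges from {n12,n24,n30,n4} -> (n29, hops=2), (n36, hops=2) x3. [UNION ALL keeps all 4 new rows, including repeats]
Iteration 3: no outgoing edges from {n29,n36}; recursion stops.
Total rows emitted: 9.

9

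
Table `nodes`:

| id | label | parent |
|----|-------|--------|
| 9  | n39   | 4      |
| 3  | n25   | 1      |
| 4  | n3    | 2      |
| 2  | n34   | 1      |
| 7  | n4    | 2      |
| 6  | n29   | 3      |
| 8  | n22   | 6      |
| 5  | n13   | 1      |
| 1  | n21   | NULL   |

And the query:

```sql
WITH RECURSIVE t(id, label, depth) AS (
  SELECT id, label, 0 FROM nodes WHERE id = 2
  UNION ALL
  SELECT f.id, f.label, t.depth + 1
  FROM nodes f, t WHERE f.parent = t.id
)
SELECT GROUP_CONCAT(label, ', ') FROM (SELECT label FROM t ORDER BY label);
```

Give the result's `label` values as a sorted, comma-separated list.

n3, n34, n39, n4

Base: id=2 (n34) at depth 0.
Iteration 1: rows with parent in {2} -> n3 (id 4, depth 1), n4 (id 7, depth 1).
Iteration 2: rows with parent in {4,7} -> n39 (id 9, depth 2).
Iteration 3: no rows with parent in {9}; recursion stops.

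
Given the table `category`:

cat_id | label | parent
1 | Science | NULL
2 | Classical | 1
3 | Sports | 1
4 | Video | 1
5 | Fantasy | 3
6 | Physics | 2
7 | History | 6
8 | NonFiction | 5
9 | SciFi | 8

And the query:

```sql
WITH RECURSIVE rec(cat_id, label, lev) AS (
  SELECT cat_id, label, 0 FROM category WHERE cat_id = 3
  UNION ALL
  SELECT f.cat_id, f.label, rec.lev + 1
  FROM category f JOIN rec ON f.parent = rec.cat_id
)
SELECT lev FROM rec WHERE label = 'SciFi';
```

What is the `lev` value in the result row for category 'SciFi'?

Base: cat_id=3 (Sports) at lev 0.
Iteration 1: rows with parent in {3} -> Fantasy (id 5, lev 1).
Iteration 2: rows with parent in {5} -> NonFiction (id 8, lev 2).
Iteration 3: rows with parent in {8} -> SciFi (id 9, lev 3).
Iteration 4: no rows with parent in {9}; recursion stops.

3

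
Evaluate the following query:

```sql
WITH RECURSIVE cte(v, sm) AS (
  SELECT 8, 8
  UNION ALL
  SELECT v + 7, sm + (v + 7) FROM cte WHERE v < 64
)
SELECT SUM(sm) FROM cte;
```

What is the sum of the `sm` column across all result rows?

Base: v=8, sm=8.
Iteration 1: 8 < 64 holds -> v = 8 + 7 = 15, sm = 8 + 15 = 23.
Iteration 2: 15 < 64 holds -> v = 15 + 7 = 22, sm = 23 + 22 = 45.
Iteration 3: 22 < 64 holds -> v = 22 + 7 = 29, sm = 45 + 29 = 74.
Iteration 4: 29 < 64 holds -> v = 29 + 7 = 36, sm = 74 + 36 = 110.
Iteration 5: 36 < 64 holds -> v = 36 + 7 = 43, sm = 110 + 43 = 153.
Iteration 6: 43 < 64 holds -> v = 43 + 7 = 50, sm = 153 + 50 = 203.
Iteration 7: 50 < 64 holds -> v = 50 + 7 = 57, sm = 203 + 57 = 260.
Iteration 8: 57 < 64 holds -> v = 57 + 7 = 64, sm = 260 + 64 = 324.
Iteration 9: 64 < 64 fails; recursion stops.
SUM(sm) = 8 + 23 + 45 + 74 + 110 + 153 + 203 + 260 + 324 = 1200.

1200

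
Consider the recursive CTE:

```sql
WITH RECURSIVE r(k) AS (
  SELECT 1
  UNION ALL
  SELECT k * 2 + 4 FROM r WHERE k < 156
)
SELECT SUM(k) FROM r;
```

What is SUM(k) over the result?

Base: k=1.
Iteration 1: 1 < 156 holds -> k = 1 * 2 + 4 = 6.
Iteration 2: 6 < 156 holds -> k = 6 * 2 + 4 = 16.
Iteration 3: 16 < 156 holds -> k = 16 * 2 + 4 = 36.
Iteration 4: 36 < 156 holds -> k = 36 * 2 + 4 = 76.
Iteration 5: 76 < 156 holds -> k = 76 * 2 + 4 = 156.
Iteration 6: 156 < 156 fails; recursion stops.
SUM(k) = 1 + 6 + 16 + 36 + 76 + 156 = 291.

291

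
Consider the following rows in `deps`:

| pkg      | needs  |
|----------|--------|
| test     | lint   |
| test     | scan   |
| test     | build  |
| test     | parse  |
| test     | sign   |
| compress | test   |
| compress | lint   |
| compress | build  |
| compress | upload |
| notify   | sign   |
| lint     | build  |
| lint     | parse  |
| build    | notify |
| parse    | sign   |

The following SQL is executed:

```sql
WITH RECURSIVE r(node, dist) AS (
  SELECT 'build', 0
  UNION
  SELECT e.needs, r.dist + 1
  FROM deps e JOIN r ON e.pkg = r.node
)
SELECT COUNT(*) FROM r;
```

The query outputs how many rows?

Base: (build, dist=0).
Iteration 1: edges from {build} -> (notify, dist=1).
Iteration 2: edges from {notify} -> (sign, dist=2).
Iteration 3: no outgoing edges from {sign}; recursion stops.
Total rows emitted: 3.

3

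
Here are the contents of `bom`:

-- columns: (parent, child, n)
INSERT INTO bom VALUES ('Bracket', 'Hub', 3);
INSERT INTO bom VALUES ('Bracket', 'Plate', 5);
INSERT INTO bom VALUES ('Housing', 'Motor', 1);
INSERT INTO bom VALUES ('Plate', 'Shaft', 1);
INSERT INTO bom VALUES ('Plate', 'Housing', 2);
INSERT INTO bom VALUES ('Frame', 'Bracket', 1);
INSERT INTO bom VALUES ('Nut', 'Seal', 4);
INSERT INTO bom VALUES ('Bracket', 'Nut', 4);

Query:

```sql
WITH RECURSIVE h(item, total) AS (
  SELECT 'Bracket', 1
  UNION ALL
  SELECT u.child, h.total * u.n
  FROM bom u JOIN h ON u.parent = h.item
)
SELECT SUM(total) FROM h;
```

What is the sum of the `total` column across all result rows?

Base: (Bracket, total=1).
Iteration 1: components of {Bracket} -> Hub = 1*3 = 3, Nut = 1*4 = 4, Plate = 1*5 = 5.
Iteration 2: components of {Hub,Nut,Plate} -> Housing = 5*2 = 10, Seal = 4*4 = 16, Shaft = 5*1 = 5.
Iteration 3: components of {Housing,Seal,Shaft} -> Motor = 10*1 = 10.
Iteration 4: no further components; recursion stops.
SUM(total) = 1 + 5 + 4 + 3 + 10 + 5 + 16 + 10 = 54.

54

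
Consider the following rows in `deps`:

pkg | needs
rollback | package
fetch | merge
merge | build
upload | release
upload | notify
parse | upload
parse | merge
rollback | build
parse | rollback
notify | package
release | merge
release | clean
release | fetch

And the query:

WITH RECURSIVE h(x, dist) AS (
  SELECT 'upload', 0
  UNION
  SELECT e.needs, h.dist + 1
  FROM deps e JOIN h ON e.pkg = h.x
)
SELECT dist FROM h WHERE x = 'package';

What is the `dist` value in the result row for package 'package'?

Base: (upload, dist=0).
Iteration 1: edges from {upload} -> (notify, dist=1), (release, dist=1).
Iteration 2: edges from {notify,release} -> (clean, dist=2), (fetch, dist=2), (merge, dist=2), (package, dist=2).
Iteration 3: edges from {clean,fetch,merge,package} -> (build, dist=3), (merge, dist=3).
Iteration 4: edges from {build,merge} -> (build, dist=4).
Iteration 5: no outgoing edges from {build}; recursion stops.

2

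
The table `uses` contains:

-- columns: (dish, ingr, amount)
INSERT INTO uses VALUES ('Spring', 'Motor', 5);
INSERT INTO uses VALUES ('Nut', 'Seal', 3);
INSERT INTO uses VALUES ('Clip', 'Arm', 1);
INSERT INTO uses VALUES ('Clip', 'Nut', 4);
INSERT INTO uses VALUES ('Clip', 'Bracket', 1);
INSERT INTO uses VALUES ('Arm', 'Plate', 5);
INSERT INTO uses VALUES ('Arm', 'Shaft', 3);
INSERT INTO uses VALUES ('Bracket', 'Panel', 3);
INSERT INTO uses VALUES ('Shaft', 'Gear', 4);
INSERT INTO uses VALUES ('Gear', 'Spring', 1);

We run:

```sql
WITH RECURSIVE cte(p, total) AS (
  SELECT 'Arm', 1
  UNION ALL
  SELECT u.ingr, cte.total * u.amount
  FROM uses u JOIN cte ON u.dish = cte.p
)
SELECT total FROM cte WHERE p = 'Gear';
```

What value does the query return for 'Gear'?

12

Base: (Arm, total=1).
Iteration 1: components of {Arm} -> Plate = 1*5 = 5, Shaft = 1*3 = 3.
Iteration 2: components of {Plate,Shaft} -> Gear = 3*4 = 12.
Iteration 3: components of {Gear} -> Spring = 12*1 = 12.
Iteration 4: components of {Spring} -> Motor = 12*5 = 60.
Iteration 5: no further components; recursion stops.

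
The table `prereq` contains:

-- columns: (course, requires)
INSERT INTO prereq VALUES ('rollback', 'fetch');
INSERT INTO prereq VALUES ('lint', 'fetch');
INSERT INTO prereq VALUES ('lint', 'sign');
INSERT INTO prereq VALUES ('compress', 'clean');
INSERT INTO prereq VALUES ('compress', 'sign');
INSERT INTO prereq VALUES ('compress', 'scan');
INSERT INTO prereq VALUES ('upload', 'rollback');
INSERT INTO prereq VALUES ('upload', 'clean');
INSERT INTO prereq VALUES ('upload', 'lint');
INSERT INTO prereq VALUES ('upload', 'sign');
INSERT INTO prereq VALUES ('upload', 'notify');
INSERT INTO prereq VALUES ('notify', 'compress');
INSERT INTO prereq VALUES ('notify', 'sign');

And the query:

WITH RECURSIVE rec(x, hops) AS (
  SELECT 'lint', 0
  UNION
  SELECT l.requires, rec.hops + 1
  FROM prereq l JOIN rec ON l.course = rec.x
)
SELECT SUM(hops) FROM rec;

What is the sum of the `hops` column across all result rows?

Base: (lint, hops=0).
Iteration 1: edges from {lint} -> (fetch, hops=1), (sign, hops=1).
Iteration 2: no outgoing edges from {fetch,sign}; recursion stops.
SUM(hops) = 0 + 1 + 1 = 2.

2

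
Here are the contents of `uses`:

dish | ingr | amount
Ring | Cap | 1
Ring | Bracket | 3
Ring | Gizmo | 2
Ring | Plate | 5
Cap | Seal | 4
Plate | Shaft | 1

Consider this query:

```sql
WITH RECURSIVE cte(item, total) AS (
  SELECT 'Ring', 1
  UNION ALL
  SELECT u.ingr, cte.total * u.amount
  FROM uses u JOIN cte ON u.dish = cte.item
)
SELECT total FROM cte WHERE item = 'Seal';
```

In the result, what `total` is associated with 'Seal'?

4

Base: (Ring, total=1).
Iteration 1: components of {Ring} -> Bracket = 1*3 = 3, Cap = 1*1 = 1, Gizmo = 1*2 = 2, Plate = 1*5 = 5.
Iteration 2: components of {Bracket,Cap,Gizmo,Plate} -> Seal = 1*4 = 4, Shaft = 5*1 = 5.
Iteration 3: no further components; recursion stops.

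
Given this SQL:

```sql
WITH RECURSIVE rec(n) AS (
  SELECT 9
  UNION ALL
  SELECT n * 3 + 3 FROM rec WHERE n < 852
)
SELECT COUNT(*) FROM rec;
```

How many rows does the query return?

6

Base: n=9.
Iteration 1: 9 < 852 holds -> n = 9 * 3 + 3 = 30.
Iteration 2: 30 < 852 holds -> n = 30 * 3 + 3 = 93.
Iteration 3: 93 < 852 holds -> n = 93 * 3 + 3 = 282.
Iteration 4: 282 < 852 holds -> n = 282 * 3 + 3 = 849.
Iteration 5: 849 < 852 holds -> n = 849 * 3 + 3 = 2550.
Iteration 6: 2550 < 852 fails; recursion stops.
Total rows emitted: 6.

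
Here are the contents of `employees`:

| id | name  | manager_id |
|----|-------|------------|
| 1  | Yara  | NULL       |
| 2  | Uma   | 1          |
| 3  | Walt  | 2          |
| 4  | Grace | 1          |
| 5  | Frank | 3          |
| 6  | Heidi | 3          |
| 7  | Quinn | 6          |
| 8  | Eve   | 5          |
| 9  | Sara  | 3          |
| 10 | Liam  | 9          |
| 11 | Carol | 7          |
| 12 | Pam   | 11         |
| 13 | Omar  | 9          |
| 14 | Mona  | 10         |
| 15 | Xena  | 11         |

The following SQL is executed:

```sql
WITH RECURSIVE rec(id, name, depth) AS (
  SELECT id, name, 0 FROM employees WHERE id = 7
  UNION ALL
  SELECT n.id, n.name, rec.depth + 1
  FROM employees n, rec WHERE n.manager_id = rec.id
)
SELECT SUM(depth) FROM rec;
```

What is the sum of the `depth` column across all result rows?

Base: id=7 (Quinn) at depth 0.
Iteration 1: rows with manager_id in {7} -> Carol (id 11, depth 1).
Iteration 2: rows with manager_id in {11} -> Pam (id 12, depth 2), Xena (id 15, depth 2).
Iteration 3: no rows with manager_id in {12,15}; recursion stops.
SUM(depth) = 0 + 1 + 2 + 2 = 5.

5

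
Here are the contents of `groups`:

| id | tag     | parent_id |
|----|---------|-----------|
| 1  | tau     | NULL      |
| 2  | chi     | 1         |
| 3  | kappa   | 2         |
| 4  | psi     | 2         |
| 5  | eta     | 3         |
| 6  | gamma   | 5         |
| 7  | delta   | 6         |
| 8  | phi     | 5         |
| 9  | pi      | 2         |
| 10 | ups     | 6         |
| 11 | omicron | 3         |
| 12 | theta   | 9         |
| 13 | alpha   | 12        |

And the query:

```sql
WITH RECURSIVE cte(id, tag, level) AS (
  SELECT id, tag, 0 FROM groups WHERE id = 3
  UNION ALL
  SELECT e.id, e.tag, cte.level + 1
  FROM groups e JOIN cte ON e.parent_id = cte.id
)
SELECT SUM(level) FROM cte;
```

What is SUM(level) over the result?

Base: id=3 (kappa) at level 0.
Iteration 1: rows with parent_id in {3} -> eta (id 5, level 1), omicron (id 11, level 1).
Iteration 2: rows with parent_id in {5,11} -> gamma (id 6, level 2), phi (id 8, level 2).
Iteration 3: rows with parent_id in {6,8} -> delta (id 7, level 3), ups (id 10, level 3).
Iteration 4: no rows with parent_id in {7,10}; recursion stops.
SUM(level) = 0 + 1 + 1 + 2 + 2 + 3 + 3 = 12.

12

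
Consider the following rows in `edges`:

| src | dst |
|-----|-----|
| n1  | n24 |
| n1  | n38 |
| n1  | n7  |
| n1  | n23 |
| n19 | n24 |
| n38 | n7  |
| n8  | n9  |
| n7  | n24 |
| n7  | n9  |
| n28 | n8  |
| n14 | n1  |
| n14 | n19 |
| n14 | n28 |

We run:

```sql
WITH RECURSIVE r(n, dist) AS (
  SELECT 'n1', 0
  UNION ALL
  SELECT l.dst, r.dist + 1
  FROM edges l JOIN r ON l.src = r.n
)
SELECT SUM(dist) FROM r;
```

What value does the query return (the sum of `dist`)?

Base: (n1, dist=0).
Iteration 1: edges from {n1} -> (n23, dist=1), (n24, dist=1), (n38, dist=1), (n7, dist=1).
Iteration 2: edges from {n23,n24,n38,n7} -> (n24, dist=2), (n7, dist=2), (n9, dist=2).
Iteration 3: edges from {n24,n7,n9} -> (n24, dist=3), (n9, dist=3).
Iteration 4: no outgoing edges from {n24,n9}; recursion stops.
SUM(dist) = 0 + 1 + 1 + 1 + 1 + 2 + 2 + 2 + 3 + 3 = 16.

16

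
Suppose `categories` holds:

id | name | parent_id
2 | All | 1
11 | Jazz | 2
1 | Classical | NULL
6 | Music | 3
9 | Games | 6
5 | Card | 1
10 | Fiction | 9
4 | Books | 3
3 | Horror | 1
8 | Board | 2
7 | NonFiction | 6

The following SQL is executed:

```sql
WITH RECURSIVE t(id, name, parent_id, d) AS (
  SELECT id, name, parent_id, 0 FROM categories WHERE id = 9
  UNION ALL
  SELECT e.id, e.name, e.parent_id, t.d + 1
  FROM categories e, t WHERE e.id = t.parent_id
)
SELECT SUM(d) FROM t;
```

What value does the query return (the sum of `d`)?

Base: id=9 (Games), parent_id=6, d 0.
Iteration 1: join on id=6 -> Music (id 6, parent_id=3, d 1).
Iteration 2: join on id=3 -> Horror (id 3, parent_id=1, d 2).
Iteration 3: join on id=1 -> Classical (id 1, parent_id=NULL, d 3).
Iteration 4: parent_id is NULL; no match; recursion stops.
SUM(d) = 0 + 1 + 2 + 3 = 6.

6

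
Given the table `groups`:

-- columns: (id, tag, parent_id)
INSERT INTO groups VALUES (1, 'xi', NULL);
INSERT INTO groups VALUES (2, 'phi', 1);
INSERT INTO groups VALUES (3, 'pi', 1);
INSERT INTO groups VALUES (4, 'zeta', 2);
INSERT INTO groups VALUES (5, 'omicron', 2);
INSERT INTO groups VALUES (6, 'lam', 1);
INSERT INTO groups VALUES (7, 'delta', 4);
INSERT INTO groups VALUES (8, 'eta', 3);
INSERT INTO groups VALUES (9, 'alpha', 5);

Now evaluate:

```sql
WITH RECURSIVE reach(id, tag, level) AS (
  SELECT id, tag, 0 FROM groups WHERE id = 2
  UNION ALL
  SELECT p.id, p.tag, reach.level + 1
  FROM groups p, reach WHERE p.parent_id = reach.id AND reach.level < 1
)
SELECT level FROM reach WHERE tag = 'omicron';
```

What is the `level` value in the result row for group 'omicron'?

Base: id=2 (phi) at level 0.
Iteration 1: rows with parent_id in {2} -> zeta (id 4, level 1), omicron (id 5, level 1).
Iteration 2: level < 1 fails for all current rows; recursion stops.

1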